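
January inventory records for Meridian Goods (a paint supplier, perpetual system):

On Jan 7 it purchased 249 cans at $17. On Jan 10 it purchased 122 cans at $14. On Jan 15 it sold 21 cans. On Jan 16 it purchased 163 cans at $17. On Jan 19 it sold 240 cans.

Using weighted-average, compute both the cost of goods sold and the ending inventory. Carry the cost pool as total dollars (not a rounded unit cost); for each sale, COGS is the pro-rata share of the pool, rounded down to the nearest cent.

COGS = $4,254.74; ending inventory = $4,457.26

After Jan 7: 249 on hand, pool $4,233.00 (≈ $17.0000 each)
After Jan 10: 371 on hand, pool $5,941.00 (≈ $16.0135 each)
Jan 15, sell 21: 21/371 × $5,941.00 → $336.28
After Jan 16: 513 on hand, pool $8,375.72 (≈ $16.3269 each)
Jan 19, sell 240: 240/513 × $8,375.72 → $3,918.46
Total COGS = $336.28 + $3,918.46 = $4,254.74
Ending inventory (cost pool remaining) = $4,457.26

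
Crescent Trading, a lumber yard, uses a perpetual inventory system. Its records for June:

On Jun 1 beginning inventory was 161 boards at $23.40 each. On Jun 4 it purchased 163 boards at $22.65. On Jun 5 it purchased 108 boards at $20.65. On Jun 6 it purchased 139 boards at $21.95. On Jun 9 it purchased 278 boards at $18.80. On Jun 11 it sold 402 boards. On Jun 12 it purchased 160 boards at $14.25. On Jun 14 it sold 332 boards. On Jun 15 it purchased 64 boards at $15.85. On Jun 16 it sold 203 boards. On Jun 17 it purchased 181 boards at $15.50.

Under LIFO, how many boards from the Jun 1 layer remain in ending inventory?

136

Jun 11, 402 sold [LIFO — newest first]: 278 @ $18.80 + 124 @ $21.95 = $7,948.20
Jun 14, 332 sold [LIFO — newest first]: 160 @ $14.25 + 15 @ $21.95 + 108 @ $20.65 + 49 @ $22.65 = $5,949.30
Jun 16, 203 sold [LIFO — newest first]: 64 @ $15.85 + 114 @ $22.65 + 25 @ $23.40 = $4,181.50
Total COGS = $7,948.20 + $5,949.30 + $4,181.50 = $18,079.00
Ending inventory: 136 @ $23.40 + 181 @ $15.50 = $5,987.90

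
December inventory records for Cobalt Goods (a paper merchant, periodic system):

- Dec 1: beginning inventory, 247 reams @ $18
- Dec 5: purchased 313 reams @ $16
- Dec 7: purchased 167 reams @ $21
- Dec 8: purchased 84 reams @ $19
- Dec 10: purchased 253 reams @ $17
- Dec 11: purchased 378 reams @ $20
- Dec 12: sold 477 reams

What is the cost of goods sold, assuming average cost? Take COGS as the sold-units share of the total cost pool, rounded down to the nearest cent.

COGS = $8,738.82

Dec 12, sell 477: 477/1442 × $26,418.00 → $8,738.82
Ending inventory (cost pool remaining) = $17,679.18
Check: goods available $26,418.00 = COGS $8,738.82 + ending $17,679.18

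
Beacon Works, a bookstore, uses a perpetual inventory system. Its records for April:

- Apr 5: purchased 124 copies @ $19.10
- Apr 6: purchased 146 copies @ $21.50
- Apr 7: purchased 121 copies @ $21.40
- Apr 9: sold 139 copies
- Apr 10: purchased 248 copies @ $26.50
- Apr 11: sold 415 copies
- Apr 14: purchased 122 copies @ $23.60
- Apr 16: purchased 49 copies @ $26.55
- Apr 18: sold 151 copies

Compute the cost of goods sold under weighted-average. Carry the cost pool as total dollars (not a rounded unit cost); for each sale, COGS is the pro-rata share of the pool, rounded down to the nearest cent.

After Apr 5: 124 on hand, pool $2,368.40 (≈ $19.1000 each)
After Apr 6: 270 on hand, pool $5,507.40 (≈ $20.3978 each)
After Apr 7: 391 on hand, pool $8,096.80 (≈ $20.7079 each)
Apr 9, sell 139: 139/391 × $8,096.80 → $2,878.40
After Apr 10: 500 on hand, pool $11,790.40 (≈ $23.5808 each)
Apr 11, sell 415: 415/500 × $11,790.40 → $9,786.03
After Apr 14: 207 on hand, pool $4,883.57 (≈ $23.5921 each)
After Apr 16: 256 on hand, pool $6,184.52 (≈ $24.1583 each)
Apr 18, sell 151: 151/256 × $6,184.52 → $3,647.90
Total COGS = $2,878.40 + $9,786.03 + $3,647.90 = $16,312.33
Ending inventory (cost pool remaining) = $2,536.62
Check: goods available $18,848.95 = COGS $16,312.33 + ending $2,536.62

COGS = $16,312.33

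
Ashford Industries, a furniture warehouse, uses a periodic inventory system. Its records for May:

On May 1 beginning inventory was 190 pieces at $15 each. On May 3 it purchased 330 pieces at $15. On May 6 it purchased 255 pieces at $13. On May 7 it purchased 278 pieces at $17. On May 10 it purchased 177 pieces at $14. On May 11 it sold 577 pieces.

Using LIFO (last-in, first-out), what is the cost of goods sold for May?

May 11, 577 sold [LIFO — newest first]: 177 @ $14 + 278 @ $17 + 122 @ $13 = $8,790
Ending inventory: 190 @ $15 + 330 @ $15 + 133 @ $13 = $9,529
Check: goods available $18,319 = COGS $8,790 + ending $9,529

COGS = $8,790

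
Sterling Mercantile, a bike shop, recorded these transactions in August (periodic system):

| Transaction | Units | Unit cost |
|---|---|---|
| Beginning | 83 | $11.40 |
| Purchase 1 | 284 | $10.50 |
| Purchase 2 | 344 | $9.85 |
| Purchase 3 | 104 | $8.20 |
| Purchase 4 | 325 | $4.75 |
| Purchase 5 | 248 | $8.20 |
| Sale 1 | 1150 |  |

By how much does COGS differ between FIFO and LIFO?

$622.10

FIFO COGS: 83 @ $11.40 + 284 @ $10.50 + 344 @ $9.85 + 104 @ $8.20 + 325 @ $4.75 + 10 @ $8.20 = $9,795.15
LIFO COGS: 248 @ $8.20 + 325 @ $4.75 + 104 @ $8.20 + 344 @ $9.85 + 129 @ $10.50 = $9,173.05
Difference = |$9,795.15 − $9,173.05| = $622.10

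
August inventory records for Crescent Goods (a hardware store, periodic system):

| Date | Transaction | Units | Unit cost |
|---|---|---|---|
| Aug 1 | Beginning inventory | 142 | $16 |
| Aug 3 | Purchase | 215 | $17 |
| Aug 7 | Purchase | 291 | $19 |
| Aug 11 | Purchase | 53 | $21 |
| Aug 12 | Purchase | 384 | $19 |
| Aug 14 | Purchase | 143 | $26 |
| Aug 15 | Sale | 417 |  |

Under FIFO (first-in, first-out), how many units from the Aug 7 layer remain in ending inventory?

231

Aug 15, 417 sold [FIFO — oldest first]: 142 @ $16 + 215 @ $17 + 60 @ $19 = $7,067
Ending inventory: 231 @ $19 + 53 @ $21 + 384 @ $19 + 143 @ $26 = $16,516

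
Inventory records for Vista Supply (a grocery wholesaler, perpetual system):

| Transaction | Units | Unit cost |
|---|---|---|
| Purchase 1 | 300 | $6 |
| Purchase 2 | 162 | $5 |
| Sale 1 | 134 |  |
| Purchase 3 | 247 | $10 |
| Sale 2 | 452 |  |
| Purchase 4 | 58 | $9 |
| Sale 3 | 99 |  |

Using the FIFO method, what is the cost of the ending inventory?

Ending inventory = $762

Sale 1 (134) [FIFO — oldest first]: 134 @ $6 = $804
Sale 2 (452) [FIFO — oldest first]: 166 @ $6 + 162 @ $5 + 124 @ $10 = $3,046
Sale 3 (99) [FIFO — oldest first]: 99 @ $10 = $990
Total COGS = $804 + $3,046 + $990 = $4,840
Ending inventory: 24 @ $10 + 58 @ $9 = $762
Check: goods available $5,602 = COGS $4,840 + ending $762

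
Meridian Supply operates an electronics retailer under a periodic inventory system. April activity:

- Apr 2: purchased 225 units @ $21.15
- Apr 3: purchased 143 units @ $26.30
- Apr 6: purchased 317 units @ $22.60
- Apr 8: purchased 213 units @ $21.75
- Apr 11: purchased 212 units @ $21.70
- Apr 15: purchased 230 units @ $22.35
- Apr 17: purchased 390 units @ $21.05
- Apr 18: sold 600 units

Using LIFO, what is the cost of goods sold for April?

COGS = $12,903.00

Apr 18, 600 sold [LIFO — newest first]: 390 @ $21.05 + 210 @ $22.35 = $12,903.00
Ending inventory: 225 @ $21.15 + 143 @ $26.30 + 317 @ $22.60 + 213 @ $21.75 + 212 @ $21.70 + 20 @ $22.35 = $25,364.00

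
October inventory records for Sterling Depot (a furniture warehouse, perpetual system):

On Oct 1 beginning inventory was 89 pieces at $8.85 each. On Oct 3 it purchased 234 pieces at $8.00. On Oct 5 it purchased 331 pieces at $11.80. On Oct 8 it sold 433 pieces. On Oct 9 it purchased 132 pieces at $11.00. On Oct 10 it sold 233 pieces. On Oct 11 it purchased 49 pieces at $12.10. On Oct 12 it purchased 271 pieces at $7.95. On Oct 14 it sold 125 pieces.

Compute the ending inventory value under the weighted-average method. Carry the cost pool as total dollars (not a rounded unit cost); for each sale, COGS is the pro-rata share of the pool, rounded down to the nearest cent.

Ending inventory = $2,860.17

After Oct 1: 89 on hand, pool $787.65 (≈ $8.8500 each)
After Oct 3: 323 on hand, pool $2,659.65 (≈ $8.2342 each)
After Oct 5: 654 on hand, pool $6,565.45 (≈ $10.0389 each)
Oct 8, sell 433: 433/654 × $6,565.45 → $4,346.84
After Oct 9: 353 on hand, pool $3,670.61 (≈ $10.3983 each)
Oct 10, sell 233: 233/353 × $3,670.61 → $2,422.81
After Oct 11: 169 on hand, pool $1,840.70 (≈ $10.8917 each)
After Oct 12: 440 on hand, pool $3,995.15 (≈ $9.0799 each)
Oct 14, sell 125: 125/440 × $3,995.15 → $1,134.98
Total COGS = $4,346.84 + $2,422.81 + $1,134.98 = $7,904.63
Ending inventory (cost pool remaining) = $2,860.17
Check: goods available $10,764.80 = COGS $7,904.63 + ending $2,860.17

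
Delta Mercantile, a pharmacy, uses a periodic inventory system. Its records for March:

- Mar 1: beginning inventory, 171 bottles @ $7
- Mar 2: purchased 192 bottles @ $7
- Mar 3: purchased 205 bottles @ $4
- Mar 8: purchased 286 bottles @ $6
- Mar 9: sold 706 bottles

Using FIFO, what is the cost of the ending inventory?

Ending inventory = $888

Mar 9, 706 sold [FIFO — oldest first]: 171 @ $7 + 192 @ $7 + 205 @ $4 + 138 @ $6 = $4,189
Ending inventory: 148 @ $6 = $888
Check: goods available $5,077 = COGS $4,189 + ending $888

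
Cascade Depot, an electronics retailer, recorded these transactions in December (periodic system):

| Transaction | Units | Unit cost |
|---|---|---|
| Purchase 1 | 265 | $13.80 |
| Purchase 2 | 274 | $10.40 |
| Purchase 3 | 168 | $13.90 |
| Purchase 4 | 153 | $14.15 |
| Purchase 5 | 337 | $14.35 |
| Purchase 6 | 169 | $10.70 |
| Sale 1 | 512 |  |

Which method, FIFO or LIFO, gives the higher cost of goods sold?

LIFO

FIFO COGS: 265 @ $13.80 + 247 @ $10.40 = $6,225.80
LIFO COGS: 169 @ $10.70 + 337 @ $14.35 + 6 @ $14.15 = $6,729.15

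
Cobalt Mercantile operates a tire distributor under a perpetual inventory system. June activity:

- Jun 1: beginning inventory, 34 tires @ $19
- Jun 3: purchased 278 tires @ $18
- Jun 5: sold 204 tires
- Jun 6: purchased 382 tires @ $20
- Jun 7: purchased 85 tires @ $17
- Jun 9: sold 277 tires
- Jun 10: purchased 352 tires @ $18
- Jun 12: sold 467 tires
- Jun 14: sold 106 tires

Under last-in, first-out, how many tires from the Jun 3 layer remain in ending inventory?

Jun 5, 204 sold [LIFO — newest first]: 204 @ $18 = $3,672
Jun 9, 277 sold [LIFO — newest first]: 85 @ $17 + 192 @ $20 = $5,285
Jun 12, 467 sold [LIFO — newest first]: 352 @ $18 + 115 @ $20 = $8,636
Jun 14, 106 sold [LIFO — newest first]: 75 @ $20 + 31 @ $18 = $2,058
Total COGS = $3,672 + $5,285 + $8,636 + $2,058 = $19,651
Ending inventory: 34 @ $19 + 43 @ $18 = $1,420

43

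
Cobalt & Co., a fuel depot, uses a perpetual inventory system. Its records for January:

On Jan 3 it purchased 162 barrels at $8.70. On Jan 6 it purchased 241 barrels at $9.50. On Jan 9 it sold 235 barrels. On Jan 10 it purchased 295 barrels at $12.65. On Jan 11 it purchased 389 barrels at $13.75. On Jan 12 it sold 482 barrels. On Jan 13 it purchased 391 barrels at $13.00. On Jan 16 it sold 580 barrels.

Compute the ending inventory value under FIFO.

Ending inventory = $2,353.00

Jan 9, 235 sold [FIFO — oldest first]: 162 @ $8.70 + 73 @ $9.50 = $2,102.90
Jan 12, 482 sold [FIFO — oldest first]: 168 @ $9.50 + 295 @ $12.65 + 19 @ $13.75 = $5,589.00
Jan 16, 580 sold [FIFO — oldest first]: 370 @ $13.75 + 210 @ $13.00 = $7,817.50
Total COGS = $2,102.90 + $5,589.00 + $7,817.50 = $15,509.40
Ending inventory: 181 @ $13.00 = $2,353.00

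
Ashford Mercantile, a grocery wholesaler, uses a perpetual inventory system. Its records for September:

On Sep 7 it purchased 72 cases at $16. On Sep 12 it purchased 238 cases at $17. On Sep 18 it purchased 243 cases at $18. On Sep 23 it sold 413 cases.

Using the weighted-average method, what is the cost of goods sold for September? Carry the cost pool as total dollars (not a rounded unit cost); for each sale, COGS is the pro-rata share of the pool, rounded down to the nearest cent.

COGS = $7,148.70

After Sep 7: 72 on hand, pool $1,152.00 (≈ $16.0000 each)
After Sep 12: 310 on hand, pool $5,198.00 (≈ $16.7677 each)
After Sep 18: 553 on hand, pool $9,572.00 (≈ $17.3092 each)
Sep 23, sell 413: 413/553 × $9,572.00 → $7,148.70
Ending inventory (cost pool remaining) = $2,423.30
Check: goods available $9,572.00 = COGS $7,148.70 + ending $2,423.30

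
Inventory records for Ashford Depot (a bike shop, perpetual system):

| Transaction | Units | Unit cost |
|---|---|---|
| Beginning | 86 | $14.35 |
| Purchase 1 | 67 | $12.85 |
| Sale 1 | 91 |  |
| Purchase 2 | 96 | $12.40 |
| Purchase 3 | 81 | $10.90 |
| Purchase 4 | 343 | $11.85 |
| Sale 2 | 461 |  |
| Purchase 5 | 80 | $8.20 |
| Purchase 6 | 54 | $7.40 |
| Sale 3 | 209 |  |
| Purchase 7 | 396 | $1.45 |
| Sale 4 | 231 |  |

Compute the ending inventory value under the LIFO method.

Sale 1 (91) [LIFO — newest first]: 67 @ $12.85 + 24 @ $14.35 = $1,205.35
Sale 2 (461) [LIFO — newest first]: 343 @ $11.85 + 81 @ $10.90 + 37 @ $12.40 = $5,406.25
Sale 3 (209) [LIFO — newest first]: 54 @ $7.40 + 80 @ $8.20 + 59 @ $12.40 + 16 @ $14.35 = $2,016.80
Sale 4 (231) [LIFO — newest first]: 231 @ $1.45 = $334.95
Total COGS = $1,205.35 + $5,406.25 + $2,016.80 + $334.95 = $8,963.35
Ending inventory: 46 @ $14.35 + 165 @ $1.45 = $899.35

Ending inventory = $899.35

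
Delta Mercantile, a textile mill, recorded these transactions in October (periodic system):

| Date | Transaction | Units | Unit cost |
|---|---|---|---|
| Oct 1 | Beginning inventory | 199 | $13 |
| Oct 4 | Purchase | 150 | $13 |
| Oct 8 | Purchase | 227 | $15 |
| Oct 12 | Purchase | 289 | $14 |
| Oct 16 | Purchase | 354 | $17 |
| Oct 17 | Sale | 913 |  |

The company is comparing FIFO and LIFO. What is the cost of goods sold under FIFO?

COGS = $12,804

FIFO COGS: 199 @ $13 + 150 @ $13 + 227 @ $15 + 289 @ $14 + 48 @ $17 = $12,804
LIFO COGS: 354 @ $17 + 289 @ $14 + 227 @ $15 + 43 @ $13 = $14,028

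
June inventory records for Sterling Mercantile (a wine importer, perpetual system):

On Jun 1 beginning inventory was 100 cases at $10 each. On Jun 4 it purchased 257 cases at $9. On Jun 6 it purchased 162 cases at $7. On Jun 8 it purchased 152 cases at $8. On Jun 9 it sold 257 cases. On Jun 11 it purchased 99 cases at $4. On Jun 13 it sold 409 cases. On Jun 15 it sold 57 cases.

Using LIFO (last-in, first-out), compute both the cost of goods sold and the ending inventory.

Jun 9, 257 sold [LIFO — newest first]: 152 @ $8 + 105 @ $7 = $1,951
Jun 13, 409 sold [LIFO — newest first]: 99 @ $4 + 57 @ $7 + 253 @ $9 = $3,072
Jun 15, 57 sold [LIFO — newest first]: 4 @ $9 + 53 @ $10 = $566
Total COGS = $1,951 + $3,072 + $566 = $5,589
Ending inventory: 47 @ $10 = $470

COGS = $5,589; ending inventory = $470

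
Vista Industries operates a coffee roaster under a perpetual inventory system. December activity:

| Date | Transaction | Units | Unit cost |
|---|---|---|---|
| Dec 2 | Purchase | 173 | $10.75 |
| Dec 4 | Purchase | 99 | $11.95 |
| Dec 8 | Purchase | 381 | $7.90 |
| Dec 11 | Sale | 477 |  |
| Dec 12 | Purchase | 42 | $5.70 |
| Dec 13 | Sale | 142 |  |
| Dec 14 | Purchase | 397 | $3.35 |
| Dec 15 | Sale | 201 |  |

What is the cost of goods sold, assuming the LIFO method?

COGS = $6,148.45

Dec 11, 477 sold [LIFO — newest first]: 381 @ $7.90 + 96 @ $11.95 = $4,157.10
Dec 13, 142 sold [LIFO — newest first]: 42 @ $5.70 + 3 @ $11.95 + 97 @ $10.75 = $1,318.00
Dec 15, 201 sold [LIFO — newest first]: 201 @ $3.35 = $673.35
Total COGS = $4,157.10 + $1,318.00 + $673.35 = $6,148.45
Ending inventory: 76 @ $10.75 + 196 @ $3.35 = $1,473.60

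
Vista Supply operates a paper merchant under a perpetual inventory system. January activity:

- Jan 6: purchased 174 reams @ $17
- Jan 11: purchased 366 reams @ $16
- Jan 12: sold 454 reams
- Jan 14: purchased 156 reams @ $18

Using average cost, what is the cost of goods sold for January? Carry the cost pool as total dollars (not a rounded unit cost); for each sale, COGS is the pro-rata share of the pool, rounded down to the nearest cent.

COGS = $7,410.28

After Jan 6: 174 on hand, pool $2,958.00 (≈ $17.0000 each)
After Jan 11: 540 on hand, pool $8,814.00 (≈ $16.3222 each)
Jan 12, sell 454: 454/540 × $8,814.00 → $7,410.28
After Jan 14: 242 on hand, pool $4,211.72 (≈ $17.4038 each)
Ending inventory (cost pool remaining) = $4,211.72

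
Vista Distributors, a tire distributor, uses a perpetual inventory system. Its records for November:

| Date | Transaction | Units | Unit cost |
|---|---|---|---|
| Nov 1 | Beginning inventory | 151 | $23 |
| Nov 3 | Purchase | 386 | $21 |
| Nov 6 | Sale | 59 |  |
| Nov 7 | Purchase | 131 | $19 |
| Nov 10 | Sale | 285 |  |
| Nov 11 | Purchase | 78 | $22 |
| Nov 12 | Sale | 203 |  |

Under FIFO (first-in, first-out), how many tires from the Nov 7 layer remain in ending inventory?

Nov 6, 59 sold [FIFO — oldest first]: 59 @ $23 = $1,357
Nov 10, 285 sold [FIFO — oldest first]: 92 @ $23 + 193 @ $21 = $6,169
Nov 12, 203 sold [FIFO — oldest first]: 193 @ $21 + 10 @ $19 = $4,243
Total COGS = $1,357 + $6,169 + $4,243 = $11,769
Ending inventory: 121 @ $19 + 78 @ $22 = $4,015
Check: goods available $15,784 = COGS $11,769 + ending $4,015

121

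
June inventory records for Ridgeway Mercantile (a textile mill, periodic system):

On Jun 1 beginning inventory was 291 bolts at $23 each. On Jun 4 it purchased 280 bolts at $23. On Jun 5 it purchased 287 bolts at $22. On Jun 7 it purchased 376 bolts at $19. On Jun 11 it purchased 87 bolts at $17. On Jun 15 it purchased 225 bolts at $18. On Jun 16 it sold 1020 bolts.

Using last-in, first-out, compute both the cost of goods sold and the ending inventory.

COGS = $20,022; ending inventory = $12,098

Jun 16, 1020 sold [LIFO — newest first]: 225 @ $18 + 87 @ $17 + 376 @ $19 + 287 @ $22 + 45 @ $23 = $20,022
Ending inventory: 291 @ $23 + 235 @ $23 = $12,098
Check: goods available $32,120 = COGS $20,022 + ending $12,098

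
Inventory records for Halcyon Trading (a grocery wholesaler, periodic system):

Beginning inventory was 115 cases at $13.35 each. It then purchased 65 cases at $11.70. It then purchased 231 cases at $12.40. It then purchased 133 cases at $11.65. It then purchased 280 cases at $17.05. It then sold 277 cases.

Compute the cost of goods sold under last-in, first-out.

Sale 1 (277) [LIFO — newest first]: 277 @ $17.05 = $4,722.85
Ending inventory: 115 @ $13.35 + 65 @ $11.70 + 231 @ $12.40 + 133 @ $11.65 + 3 @ $17.05 = $6,760.75

COGS = $4,722.85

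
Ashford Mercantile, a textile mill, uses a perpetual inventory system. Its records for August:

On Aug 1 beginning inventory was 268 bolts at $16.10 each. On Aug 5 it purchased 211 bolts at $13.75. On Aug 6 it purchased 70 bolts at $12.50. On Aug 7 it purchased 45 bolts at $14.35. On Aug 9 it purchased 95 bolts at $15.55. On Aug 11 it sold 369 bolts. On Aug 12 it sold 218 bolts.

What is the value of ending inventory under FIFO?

Aug 11, 369 sold [FIFO — oldest first]: 268 @ $16.10 + 101 @ $13.75 = $5,703.55
Aug 12, 218 sold [FIFO — oldest first]: 110 @ $13.75 + 70 @ $12.50 + 38 @ $14.35 = $2,932.80
Total COGS = $5,703.55 + $2,932.80 = $8,636.35
Ending inventory: 7 @ $14.35 + 95 @ $15.55 = $1,577.70
Check: goods available $10,214.05 = COGS $8,636.35 + ending $1,577.70

Ending inventory = $1,577.70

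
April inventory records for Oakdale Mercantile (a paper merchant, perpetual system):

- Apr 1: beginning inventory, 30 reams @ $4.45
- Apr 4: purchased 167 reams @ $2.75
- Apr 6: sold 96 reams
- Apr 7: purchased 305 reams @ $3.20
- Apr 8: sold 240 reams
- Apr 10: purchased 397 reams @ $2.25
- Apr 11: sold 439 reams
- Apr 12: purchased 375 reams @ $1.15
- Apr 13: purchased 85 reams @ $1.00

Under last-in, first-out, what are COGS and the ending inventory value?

COGS = $2,059.65; ending inventory = $918.60

Apr 6, 96 sold [LIFO — newest first]: 96 @ $2.75 = $264.00
Apr 8, 240 sold [LIFO — newest first]: 240 @ $3.20 = $768.00
Apr 11, 439 sold [LIFO — newest first]: 397 @ $2.25 + 42 @ $3.20 = $1,027.65
Total COGS = $264.00 + $768.00 + $1,027.65 = $2,059.65
Ending inventory: 30 @ $4.45 + 71 @ $2.75 + 23 @ $3.20 + 375 @ $1.15 + 85 @ $1.00 = $918.60
Check: goods available $2,978.25 = COGS $2,059.65 + ending $918.60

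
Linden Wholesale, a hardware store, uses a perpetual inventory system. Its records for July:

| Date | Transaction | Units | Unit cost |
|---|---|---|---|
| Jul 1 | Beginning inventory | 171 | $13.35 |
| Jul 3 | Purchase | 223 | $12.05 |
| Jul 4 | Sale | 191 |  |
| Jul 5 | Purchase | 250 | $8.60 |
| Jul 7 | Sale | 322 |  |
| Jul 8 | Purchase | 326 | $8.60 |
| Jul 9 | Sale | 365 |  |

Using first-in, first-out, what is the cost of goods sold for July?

Jul 4, 191 sold [FIFO — oldest first]: 171 @ $13.35 + 20 @ $12.05 = $2,523.85
Jul 7, 322 sold [FIFO — oldest first]: 203 @ $12.05 + 119 @ $8.60 = $3,469.55
Jul 9, 365 sold [FIFO — oldest first]: 131 @ $8.60 + 234 @ $8.60 = $3,139.00
Total COGS = $2,523.85 + $3,469.55 + $3,139.00 = $9,132.40
Ending inventory: 92 @ $8.60 = $791.20

COGS = $9,132.40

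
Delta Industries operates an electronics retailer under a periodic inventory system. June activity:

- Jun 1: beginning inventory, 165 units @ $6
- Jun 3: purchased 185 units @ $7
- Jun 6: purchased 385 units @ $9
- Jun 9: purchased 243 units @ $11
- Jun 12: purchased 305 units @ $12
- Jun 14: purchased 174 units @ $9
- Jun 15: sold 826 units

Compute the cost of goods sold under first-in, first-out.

Jun 15, 826 sold [FIFO — oldest first]: 165 @ $6 + 185 @ $7 + 385 @ $9 + 91 @ $11 = $6,751
Ending inventory: 152 @ $11 + 305 @ $12 + 174 @ $9 = $6,898

COGS = $6,751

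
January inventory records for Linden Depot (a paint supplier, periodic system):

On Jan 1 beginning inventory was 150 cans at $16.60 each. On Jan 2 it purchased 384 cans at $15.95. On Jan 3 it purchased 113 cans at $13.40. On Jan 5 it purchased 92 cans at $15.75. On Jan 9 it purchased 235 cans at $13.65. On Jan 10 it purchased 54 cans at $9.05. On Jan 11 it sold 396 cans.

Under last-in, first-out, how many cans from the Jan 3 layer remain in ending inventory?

98

Jan 11, 396 sold [LIFO — newest first]: 54 @ $9.05 + 235 @ $13.65 + 92 @ $15.75 + 15 @ $13.40 = $5,346.45
Ending inventory: 150 @ $16.60 + 384 @ $15.95 + 98 @ $13.40 = $9,928.00
Check: goods available $15,274.45 = COGS $5,346.45 + ending $9,928.00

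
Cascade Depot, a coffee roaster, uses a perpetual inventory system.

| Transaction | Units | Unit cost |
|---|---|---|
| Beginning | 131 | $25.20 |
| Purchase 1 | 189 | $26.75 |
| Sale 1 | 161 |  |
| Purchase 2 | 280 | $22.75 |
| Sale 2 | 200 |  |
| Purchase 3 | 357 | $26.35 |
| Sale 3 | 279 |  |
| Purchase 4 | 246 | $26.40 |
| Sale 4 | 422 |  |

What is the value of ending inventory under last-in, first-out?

Sale 1 (161) [LIFO — newest first]: 161 @ $26.75 = $4,306.75
Sale 2 (200) [LIFO — newest first]: 200 @ $22.75 = $4,550.00
Sale 3 (279) [LIFO — newest first]: 279 @ $26.35 = $7,351.65
Sale 4 (422) [LIFO — newest first]: 246 @ $26.40 + 78 @ $26.35 + 80 @ $22.75 + 18 @ $26.75 = $10,851.20
Total COGS = $4,306.75 + $4,550.00 + $7,351.65 + $10,851.20 = $27,059.60
Ending inventory: 131 @ $25.20 + 10 @ $26.75 = $3,568.70

Ending inventory = $3,568.70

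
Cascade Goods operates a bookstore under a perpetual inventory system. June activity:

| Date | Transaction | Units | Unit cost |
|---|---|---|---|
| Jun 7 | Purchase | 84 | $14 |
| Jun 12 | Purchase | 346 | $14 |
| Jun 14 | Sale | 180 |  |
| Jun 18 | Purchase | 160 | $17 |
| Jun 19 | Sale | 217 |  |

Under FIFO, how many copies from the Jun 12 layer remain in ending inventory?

33

Jun 14, 180 sold [FIFO — oldest first]: 84 @ $14 + 96 @ $14 = $2,520
Jun 19, 217 sold [FIFO — oldest first]: 217 @ $14 = $3,038
Total COGS = $2,520 + $3,038 = $5,558
Ending inventory: 33 @ $14 + 160 @ $17 = $3,182
Check: goods available $8,740 = COGS $5,558 + ending $3,182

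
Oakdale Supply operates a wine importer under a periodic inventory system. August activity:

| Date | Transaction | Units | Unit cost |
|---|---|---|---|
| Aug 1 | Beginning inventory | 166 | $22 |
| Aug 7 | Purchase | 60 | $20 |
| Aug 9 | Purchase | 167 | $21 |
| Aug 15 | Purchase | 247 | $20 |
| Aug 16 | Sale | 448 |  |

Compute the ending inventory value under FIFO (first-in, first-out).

Aug 16, 448 sold [FIFO — oldest first]: 166 @ $22 + 60 @ $20 + 167 @ $21 + 55 @ $20 = $9,459
Ending inventory: 192 @ $20 = $3,840
Check: goods available $13,299 = COGS $9,459 + ending $3,840

Ending inventory = $3,840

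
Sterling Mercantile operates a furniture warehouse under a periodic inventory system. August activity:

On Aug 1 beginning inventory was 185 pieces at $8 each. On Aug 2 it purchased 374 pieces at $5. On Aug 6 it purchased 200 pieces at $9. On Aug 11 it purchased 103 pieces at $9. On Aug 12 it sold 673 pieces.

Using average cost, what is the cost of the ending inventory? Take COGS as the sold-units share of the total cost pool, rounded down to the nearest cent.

Ending inventory = $1,332.43

Aug 12, sell 673: 673/862 × $6,077.00 → $4,744.57
Ending inventory (cost pool remaining) = $1,332.43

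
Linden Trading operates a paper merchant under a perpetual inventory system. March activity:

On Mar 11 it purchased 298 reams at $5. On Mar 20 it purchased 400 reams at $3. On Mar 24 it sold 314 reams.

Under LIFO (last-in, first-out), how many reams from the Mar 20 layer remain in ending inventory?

Mar 24, 314 sold [LIFO — newest first]: 314 @ $3 = $942
Ending inventory: 298 @ $5 + 86 @ $3 = $1,748
Check: goods available $2,690 = COGS $942 + ending $1,748

86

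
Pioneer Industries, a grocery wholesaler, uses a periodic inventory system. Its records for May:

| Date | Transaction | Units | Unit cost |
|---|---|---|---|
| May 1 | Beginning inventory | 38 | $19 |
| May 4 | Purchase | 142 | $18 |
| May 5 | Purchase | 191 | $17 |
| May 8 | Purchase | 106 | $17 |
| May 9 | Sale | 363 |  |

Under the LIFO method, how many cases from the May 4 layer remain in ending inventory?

76

May 9, 363 sold [LIFO — newest first]: 106 @ $17 + 191 @ $17 + 66 @ $18 = $6,237
Ending inventory: 38 @ $19 + 76 @ $18 = $2,090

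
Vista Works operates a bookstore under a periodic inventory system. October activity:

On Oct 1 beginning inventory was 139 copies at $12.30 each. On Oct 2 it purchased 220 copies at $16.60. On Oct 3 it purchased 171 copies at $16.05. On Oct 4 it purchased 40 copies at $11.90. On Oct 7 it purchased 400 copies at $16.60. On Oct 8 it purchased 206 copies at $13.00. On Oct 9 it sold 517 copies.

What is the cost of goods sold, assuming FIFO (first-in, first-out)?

COGS = $7,897.60

Oct 9, 517 sold [FIFO — oldest first]: 139 @ $12.30 + 220 @ $16.60 + 158 @ $16.05 = $7,897.60
Ending inventory: 13 @ $16.05 + 40 @ $11.90 + 400 @ $16.60 + 206 @ $13.00 = $10,002.65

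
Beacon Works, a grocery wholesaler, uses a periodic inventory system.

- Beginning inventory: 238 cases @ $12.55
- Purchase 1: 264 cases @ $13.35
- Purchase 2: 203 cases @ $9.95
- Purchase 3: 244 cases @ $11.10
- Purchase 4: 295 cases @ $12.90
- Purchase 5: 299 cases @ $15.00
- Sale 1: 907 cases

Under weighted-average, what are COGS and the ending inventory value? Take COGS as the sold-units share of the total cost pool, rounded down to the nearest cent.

COGS = $11,480.07; ending inventory = $8,049.98

Sale 1, sell 907: 907/1543 × $19,530.05 → $11,480.07
Ending inventory (cost pool remaining) = $8,049.98
Check: goods available $19,530.05 = COGS $11,480.07 + ending $8,049.98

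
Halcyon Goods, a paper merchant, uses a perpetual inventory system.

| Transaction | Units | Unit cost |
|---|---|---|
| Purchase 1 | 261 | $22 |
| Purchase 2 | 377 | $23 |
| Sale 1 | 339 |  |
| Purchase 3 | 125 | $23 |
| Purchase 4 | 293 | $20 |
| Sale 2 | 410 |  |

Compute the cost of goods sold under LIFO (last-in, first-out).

Sale 1 (339) [LIFO — newest first]: 339 @ $23 = $7,797
Sale 2 (410) [LIFO — newest first]: 293 @ $20 + 117 @ $23 = $8,551
Total COGS = $7,797 + $8,551 = $16,348
Ending inventory: 261 @ $22 + 38 @ $23 + 8 @ $23 = $6,800

COGS = $16,348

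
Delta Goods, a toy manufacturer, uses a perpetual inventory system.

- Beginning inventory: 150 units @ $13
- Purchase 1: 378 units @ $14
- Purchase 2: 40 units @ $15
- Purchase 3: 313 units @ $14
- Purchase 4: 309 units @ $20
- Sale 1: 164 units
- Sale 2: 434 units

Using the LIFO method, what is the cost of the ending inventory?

Ending inventory = $8,178

Sale 1 (164) [LIFO — newest first]: 164 @ $20 = $3,280
Sale 2 (434) [LIFO — newest first]: 145 @ $20 + 289 @ $14 = $6,946
Total COGS = $3,280 + $6,946 = $10,226
Ending inventory: 150 @ $13 + 378 @ $14 + 40 @ $15 + 24 @ $14 = $8,178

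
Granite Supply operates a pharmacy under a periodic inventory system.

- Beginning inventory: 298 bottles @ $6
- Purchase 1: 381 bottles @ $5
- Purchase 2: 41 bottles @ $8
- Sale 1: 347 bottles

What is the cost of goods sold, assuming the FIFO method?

COGS = $2,033

Sale 1 (347) [FIFO — oldest first]: 298 @ $6 + 49 @ $5 = $2,033
Ending inventory: 332 @ $5 + 41 @ $8 = $1,988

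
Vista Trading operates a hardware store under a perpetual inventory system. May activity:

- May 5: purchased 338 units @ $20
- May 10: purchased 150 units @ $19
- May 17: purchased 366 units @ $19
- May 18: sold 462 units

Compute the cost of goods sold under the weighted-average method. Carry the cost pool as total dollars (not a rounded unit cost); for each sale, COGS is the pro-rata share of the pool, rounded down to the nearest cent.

After May 5: 338 on hand, pool $6,760.00 (≈ $20.0000 each)
After May 10: 488 on hand, pool $9,610.00 (≈ $19.6926 each)
After May 17: 854 on hand, pool $16,564.00 (≈ $19.3958 each)
May 18, sell 462: 462/854 × $16,564.00 → $8,960.85
Ending inventory (cost pool remaining) = $7,603.15

COGS = $8,960.85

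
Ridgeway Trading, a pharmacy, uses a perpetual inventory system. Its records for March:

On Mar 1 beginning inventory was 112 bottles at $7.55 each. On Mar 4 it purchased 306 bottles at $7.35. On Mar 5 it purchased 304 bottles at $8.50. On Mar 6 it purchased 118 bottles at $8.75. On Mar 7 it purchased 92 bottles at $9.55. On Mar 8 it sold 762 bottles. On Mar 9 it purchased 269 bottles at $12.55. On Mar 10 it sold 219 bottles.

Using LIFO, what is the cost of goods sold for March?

COGS = $9,066.35

Mar 8, 762 sold [LIFO — newest first]: 92 @ $9.55 + 118 @ $8.75 + 304 @ $8.50 + 248 @ $7.35 = $6,317.90
Mar 10, 219 sold [LIFO — newest first]: 219 @ $12.55 = $2,748.45
Total COGS = $6,317.90 + $2,748.45 = $9,066.35
Ending inventory: 112 @ $7.55 + 58 @ $7.35 + 50 @ $12.55 = $1,899.40
Check: goods available $10,965.75 = COGS $9,066.35 + ending $1,899.40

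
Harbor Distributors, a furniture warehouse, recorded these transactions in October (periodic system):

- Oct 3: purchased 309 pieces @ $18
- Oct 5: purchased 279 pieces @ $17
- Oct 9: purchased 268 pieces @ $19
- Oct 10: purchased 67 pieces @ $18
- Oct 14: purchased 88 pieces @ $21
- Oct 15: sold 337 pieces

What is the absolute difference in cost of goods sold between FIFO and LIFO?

$474

FIFO COGS: 309 @ $18 + 28 @ $17 = $6,038
LIFO COGS: 88 @ $21 + 67 @ $18 + 182 @ $19 = $6,512
Difference = |$6,038 − $6,512| = $474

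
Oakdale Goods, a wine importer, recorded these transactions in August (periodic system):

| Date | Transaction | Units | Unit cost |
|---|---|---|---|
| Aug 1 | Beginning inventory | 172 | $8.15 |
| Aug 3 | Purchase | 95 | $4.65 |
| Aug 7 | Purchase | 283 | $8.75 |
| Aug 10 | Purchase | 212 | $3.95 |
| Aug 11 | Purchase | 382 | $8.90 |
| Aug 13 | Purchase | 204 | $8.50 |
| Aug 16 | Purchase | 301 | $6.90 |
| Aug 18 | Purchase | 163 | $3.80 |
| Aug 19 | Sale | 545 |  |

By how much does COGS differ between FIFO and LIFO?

FIFO COGS: 172 @ $8.15 + 95 @ $4.65 + 278 @ $8.75 = $4,276.05
LIFO COGS: 163 @ $3.80 + 301 @ $6.90 + 81 @ $8.50 = $3,384.80
Difference = |$4,276.05 − $3,384.80| = $891.25

$891.25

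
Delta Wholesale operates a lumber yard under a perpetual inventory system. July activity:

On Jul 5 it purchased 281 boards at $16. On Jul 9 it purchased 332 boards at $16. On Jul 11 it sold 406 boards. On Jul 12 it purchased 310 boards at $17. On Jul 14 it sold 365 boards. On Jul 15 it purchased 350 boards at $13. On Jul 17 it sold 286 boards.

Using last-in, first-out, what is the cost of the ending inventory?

Ending inventory = $3,264

Jul 11, 406 sold [LIFO — newest first]: 332 @ $16 + 74 @ $16 = $6,496
Jul 14, 365 sold [LIFO — newest first]: 310 @ $17 + 55 @ $16 = $6,150
Jul 17, 286 sold [LIFO — newest first]: 286 @ $13 = $3,718
Total COGS = $6,496 + $6,150 + $3,718 = $16,364
Ending inventory: 152 @ $16 + 64 @ $13 = $3,264
Check: goods available $19,628 = COGS $16,364 + ending $3,264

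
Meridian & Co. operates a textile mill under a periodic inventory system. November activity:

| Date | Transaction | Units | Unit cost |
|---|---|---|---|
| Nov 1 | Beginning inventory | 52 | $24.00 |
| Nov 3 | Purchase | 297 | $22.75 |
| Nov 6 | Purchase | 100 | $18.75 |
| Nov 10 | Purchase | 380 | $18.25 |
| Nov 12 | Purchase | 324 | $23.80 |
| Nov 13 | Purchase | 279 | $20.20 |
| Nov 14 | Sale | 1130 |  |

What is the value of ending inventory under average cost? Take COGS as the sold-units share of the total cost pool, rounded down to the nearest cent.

Nov 14, sell 1130: 1130/1432 × $30,161.75 → $23,800.82
Ending inventory (cost pool remaining) = $6,360.93

Ending inventory = $6,360.93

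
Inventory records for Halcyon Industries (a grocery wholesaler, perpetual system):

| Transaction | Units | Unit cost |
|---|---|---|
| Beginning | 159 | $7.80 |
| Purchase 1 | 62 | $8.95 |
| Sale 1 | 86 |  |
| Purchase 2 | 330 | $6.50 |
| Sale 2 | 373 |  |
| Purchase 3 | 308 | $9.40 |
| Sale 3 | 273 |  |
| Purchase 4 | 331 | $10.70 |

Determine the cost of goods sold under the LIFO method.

Sale 1 (86) [LIFO — newest first]: 62 @ $8.95 + 24 @ $7.80 = $742.10
Sale 2 (373) [LIFO — newest first]: 330 @ $6.50 + 43 @ $7.80 = $2,480.40
Sale 3 (273) [LIFO — newest first]: 273 @ $9.40 = $2,566.20
Total COGS = $742.10 + $2,480.40 + $2,566.20 = $5,788.70
Ending inventory: 92 @ $7.80 + 35 @ $9.40 + 331 @ $10.70 = $4,588.30
Check: goods available $10,377.00 = COGS $5,788.70 + ending $4,588.30

COGS = $5,788.70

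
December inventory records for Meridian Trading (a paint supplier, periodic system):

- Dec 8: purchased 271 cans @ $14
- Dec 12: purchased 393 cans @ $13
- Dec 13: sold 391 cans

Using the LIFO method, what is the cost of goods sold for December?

Dec 13, 391 sold [LIFO — newest first]: 391 @ $13 = $5,083
Ending inventory: 271 @ $14 + 2 @ $13 = $3,820
Check: goods available $8,903 = COGS $5,083 + ending $3,820

COGS = $5,083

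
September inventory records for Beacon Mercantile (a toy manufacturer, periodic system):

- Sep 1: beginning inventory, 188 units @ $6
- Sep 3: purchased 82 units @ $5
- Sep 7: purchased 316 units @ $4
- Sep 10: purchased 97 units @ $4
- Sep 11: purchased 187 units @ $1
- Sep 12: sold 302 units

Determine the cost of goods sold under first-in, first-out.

Sep 12, 302 sold [FIFO — oldest first]: 188 @ $6 + 82 @ $5 + 32 @ $4 = $1,666
Ending inventory: 284 @ $4 + 97 @ $4 + 187 @ $1 = $1,711
Check: goods available $3,377 = COGS $1,666 + ending $1,711

COGS = $1,666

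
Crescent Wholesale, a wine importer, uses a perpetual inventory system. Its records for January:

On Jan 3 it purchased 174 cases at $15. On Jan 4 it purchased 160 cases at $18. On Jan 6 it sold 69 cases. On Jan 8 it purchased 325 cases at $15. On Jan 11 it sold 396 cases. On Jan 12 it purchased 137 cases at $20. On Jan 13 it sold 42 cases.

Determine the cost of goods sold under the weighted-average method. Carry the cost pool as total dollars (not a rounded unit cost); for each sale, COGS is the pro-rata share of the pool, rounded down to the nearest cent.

COGS = $8,062.57

After Jan 3: 174 on hand, pool $2,610.00 (≈ $15.0000 each)
After Jan 4: 334 on hand, pool $5,490.00 (≈ $16.4371 each)
Jan 6, sell 69: 69/334 × $5,490.00 → $1,134.16
After Jan 8: 590 on hand, pool $9,230.84 (≈ $15.6455 each)
Jan 11, sell 396: 396/590 × $9,230.84 → $6,195.61
After Jan 12: 331 on hand, pool $5,775.23 (≈ $17.4478 each)
Jan 13, sell 42: 42/331 × $5,775.23 → $732.80
Total COGS = $1,134.16 + $6,195.61 + $732.80 = $8,062.57
Ending inventory (cost pool remaining) = $5,042.43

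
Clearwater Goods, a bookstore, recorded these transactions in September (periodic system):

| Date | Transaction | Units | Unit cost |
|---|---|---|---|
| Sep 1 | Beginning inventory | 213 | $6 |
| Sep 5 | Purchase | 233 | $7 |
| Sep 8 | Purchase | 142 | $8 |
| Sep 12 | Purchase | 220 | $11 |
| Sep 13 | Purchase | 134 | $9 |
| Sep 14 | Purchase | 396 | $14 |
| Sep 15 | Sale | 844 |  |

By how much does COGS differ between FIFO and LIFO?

FIFO COGS: 213 @ $6 + 233 @ $7 + 142 @ $8 + 220 @ $11 + 36 @ $9 = $6,789
LIFO COGS: 396 @ $14 + 134 @ $9 + 220 @ $11 + 94 @ $8 = $9,922
Difference = |$6,789 − $9,922| = $3,133

$3,133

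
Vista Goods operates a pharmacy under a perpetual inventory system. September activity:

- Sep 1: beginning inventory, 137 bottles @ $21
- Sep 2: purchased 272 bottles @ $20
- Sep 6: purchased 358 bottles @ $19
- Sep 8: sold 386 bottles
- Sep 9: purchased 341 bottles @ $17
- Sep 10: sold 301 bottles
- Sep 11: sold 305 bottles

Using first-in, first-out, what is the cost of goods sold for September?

Sep 8, 386 sold [FIFO — oldest first]: 137 @ $21 + 249 @ $20 = $7,857
Sep 10, 301 sold [FIFO — oldest first]: 23 @ $20 + 278 @ $19 = $5,742
Sep 11, 305 sold [FIFO — oldest first]: 80 @ $19 + 225 @ $17 = $5,345
Total COGS = $7,857 + $5,742 + $5,345 = $18,944
Ending inventory: 116 @ $17 = $1,972

COGS = $18,944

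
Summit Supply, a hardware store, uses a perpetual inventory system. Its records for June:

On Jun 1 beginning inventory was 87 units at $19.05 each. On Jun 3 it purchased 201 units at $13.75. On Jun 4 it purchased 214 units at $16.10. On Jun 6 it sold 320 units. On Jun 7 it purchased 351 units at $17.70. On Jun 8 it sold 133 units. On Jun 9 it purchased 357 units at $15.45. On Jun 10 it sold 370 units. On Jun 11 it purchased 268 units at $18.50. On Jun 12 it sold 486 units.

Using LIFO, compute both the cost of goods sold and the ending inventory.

COGS = $21,768.00; ending inventory = $2,784.85

Jun 6, 320 sold [LIFO — newest first]: 214 @ $16.10 + 106 @ $13.75 = $4,902.90
Jun 8, 133 sold [LIFO — newest first]: 133 @ $17.70 = $2,354.10
Jun 10, 370 sold [LIFO — newest first]: 357 @ $15.45 + 13 @ $17.70 = $5,745.75
Jun 12, 486 sold [LIFO — newest first]: 268 @ $18.50 + 205 @ $17.70 + 13 @ $13.75 = $8,765.25
Total COGS = $4,902.90 + $2,354.10 + $5,745.75 + $8,765.25 = $21,768.00
Ending inventory: 87 @ $19.05 + 82 @ $13.75 = $2,784.85
Check: goods available $24,552.85 = COGS $21,768.00 + ending $2,784.85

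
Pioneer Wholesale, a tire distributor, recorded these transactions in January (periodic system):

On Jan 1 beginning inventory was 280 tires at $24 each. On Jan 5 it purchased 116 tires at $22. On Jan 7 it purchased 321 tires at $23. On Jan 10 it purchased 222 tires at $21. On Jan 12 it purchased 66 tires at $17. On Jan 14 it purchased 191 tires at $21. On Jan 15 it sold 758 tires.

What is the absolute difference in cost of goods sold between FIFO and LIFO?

$1,304

FIFO COGS: 280 @ $24 + 116 @ $22 + 321 @ $23 + 41 @ $21 = $17,516
LIFO COGS: 191 @ $21 + 66 @ $17 + 222 @ $21 + 279 @ $23 = $16,212
Difference = |$17,516 − $16,212| = $1,304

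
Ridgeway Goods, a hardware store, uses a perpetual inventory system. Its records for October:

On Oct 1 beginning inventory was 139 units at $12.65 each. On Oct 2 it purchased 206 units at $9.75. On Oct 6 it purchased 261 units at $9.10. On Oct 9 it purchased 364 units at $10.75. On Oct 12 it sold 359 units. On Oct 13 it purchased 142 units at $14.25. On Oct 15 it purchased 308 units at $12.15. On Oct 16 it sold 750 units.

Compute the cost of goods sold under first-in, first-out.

Oct 12, 359 sold [FIFO — oldest first]: 139 @ $12.65 + 206 @ $9.75 + 14 @ $9.10 = $3,894.25
Oct 16, 750 sold [FIFO — oldest first]: 247 @ $9.10 + 364 @ $10.75 + 139 @ $14.25 = $8,141.45
Total COGS = $3,894.25 + $8,141.45 = $12,035.70
Ending inventory: 3 @ $14.25 + 308 @ $12.15 = $3,784.95
Check: goods available $15,820.65 = COGS $12,035.70 + ending $3,784.95

COGS = $12,035.70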